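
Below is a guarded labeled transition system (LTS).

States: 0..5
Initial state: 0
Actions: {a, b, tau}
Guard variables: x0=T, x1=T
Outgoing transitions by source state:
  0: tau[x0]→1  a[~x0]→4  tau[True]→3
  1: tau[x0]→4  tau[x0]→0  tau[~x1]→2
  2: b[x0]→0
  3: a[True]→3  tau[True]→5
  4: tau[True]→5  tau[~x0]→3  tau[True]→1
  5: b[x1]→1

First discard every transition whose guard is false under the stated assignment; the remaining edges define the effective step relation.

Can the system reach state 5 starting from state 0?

Answer: REACHABLE

Trace:
After dropping false guards: 10 live edges.
depth 0: {0}
depth 1: {1,3}  cumulative {0,1,3}
depth 2: {4,5}  cumulative {0,1,3,4,5}
R = {0,1,3,4,5}
Path to 5: tau·tau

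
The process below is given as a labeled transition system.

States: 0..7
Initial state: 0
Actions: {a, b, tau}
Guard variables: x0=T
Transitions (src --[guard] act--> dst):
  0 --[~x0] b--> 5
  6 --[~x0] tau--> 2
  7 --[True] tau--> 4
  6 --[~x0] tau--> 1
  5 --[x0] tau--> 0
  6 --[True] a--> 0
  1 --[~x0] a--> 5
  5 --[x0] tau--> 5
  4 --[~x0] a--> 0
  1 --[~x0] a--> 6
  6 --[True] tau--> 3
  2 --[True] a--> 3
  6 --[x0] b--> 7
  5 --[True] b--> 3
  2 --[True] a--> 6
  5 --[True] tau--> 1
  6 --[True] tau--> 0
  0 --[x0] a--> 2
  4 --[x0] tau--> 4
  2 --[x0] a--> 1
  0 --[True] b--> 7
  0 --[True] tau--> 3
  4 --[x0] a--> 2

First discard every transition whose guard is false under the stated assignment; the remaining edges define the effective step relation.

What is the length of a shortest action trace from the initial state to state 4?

Answer: 2

Trace:
Breadth-first toward 4:
  Layer 0: {0}
  Layer 1: {2,3,7}
  Layer 2: {1,4,6}
4 enters at depth 2; path b·tau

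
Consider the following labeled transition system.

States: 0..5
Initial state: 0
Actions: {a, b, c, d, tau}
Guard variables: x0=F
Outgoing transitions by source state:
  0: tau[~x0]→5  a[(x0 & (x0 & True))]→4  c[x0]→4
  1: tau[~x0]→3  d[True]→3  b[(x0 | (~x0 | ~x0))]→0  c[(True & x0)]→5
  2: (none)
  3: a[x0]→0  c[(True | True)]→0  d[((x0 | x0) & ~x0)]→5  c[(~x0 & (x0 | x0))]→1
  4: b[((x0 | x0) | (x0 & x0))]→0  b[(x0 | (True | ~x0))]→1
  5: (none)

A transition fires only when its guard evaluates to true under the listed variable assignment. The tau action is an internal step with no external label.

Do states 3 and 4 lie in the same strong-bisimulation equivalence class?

Answer: NOT BISIMILAR

Working:
Refine partition for ~:
  round 0: {{0,1,2,3,4,5}}
  round 1: {{0},{1},{2,5},{3},{4}}
stable after 2 split(s): 5 block(s)
3∈{3}, 4∈{4}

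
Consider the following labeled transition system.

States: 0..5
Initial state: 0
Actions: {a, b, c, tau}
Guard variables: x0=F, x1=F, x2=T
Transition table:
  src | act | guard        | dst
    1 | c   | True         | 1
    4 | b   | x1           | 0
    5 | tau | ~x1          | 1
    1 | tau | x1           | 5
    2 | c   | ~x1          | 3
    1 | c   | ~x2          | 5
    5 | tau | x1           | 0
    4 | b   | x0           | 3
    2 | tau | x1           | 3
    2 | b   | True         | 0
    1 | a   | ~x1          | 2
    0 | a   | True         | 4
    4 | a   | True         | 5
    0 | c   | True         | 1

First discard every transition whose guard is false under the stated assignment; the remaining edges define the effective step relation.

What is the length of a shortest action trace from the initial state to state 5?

Answer: 2

Working:
Breadth-first toward 5:
  depth 0: {0}
  depth 1: {1,4}
  depth 2: {2,5}
depth(5)=2, e.g. a·a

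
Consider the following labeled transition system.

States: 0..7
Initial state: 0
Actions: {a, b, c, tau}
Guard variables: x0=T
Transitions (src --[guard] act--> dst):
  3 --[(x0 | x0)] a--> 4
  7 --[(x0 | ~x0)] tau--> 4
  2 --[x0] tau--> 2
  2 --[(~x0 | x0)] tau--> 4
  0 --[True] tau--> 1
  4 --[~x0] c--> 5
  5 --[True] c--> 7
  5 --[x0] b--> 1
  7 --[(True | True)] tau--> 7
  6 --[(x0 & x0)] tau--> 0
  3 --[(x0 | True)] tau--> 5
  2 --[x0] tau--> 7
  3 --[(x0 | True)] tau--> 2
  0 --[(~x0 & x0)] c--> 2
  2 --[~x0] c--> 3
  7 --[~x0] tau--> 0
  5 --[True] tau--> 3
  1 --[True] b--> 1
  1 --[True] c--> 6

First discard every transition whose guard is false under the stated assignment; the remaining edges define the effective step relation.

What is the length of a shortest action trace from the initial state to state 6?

Answer: 2

Working:
Breadth-first toward 6:
  L0 = {0}
  L1 = {1}
  L2 = {6}
6 enters at depth 2; path tau·c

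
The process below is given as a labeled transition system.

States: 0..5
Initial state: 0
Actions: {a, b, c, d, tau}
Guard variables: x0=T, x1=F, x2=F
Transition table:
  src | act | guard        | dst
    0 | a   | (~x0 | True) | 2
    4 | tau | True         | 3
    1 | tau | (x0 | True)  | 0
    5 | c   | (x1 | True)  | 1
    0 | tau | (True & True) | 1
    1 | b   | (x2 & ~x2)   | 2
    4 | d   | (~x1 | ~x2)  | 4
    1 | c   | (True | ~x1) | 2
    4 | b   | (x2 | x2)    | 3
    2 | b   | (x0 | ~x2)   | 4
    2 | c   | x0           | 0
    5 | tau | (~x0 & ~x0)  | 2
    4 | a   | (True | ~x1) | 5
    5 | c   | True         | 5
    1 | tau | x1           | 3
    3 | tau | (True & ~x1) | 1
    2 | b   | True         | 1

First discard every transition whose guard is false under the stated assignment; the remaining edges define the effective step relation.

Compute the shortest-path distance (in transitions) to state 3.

Breadth-first toward 3:
  Layer 0: {0}
  Layer 1: {1,2}
  Layer 2: {4}
  Layer 3: {3,5}
depth(3)=3, e.g. a·b·tau

Answer: 3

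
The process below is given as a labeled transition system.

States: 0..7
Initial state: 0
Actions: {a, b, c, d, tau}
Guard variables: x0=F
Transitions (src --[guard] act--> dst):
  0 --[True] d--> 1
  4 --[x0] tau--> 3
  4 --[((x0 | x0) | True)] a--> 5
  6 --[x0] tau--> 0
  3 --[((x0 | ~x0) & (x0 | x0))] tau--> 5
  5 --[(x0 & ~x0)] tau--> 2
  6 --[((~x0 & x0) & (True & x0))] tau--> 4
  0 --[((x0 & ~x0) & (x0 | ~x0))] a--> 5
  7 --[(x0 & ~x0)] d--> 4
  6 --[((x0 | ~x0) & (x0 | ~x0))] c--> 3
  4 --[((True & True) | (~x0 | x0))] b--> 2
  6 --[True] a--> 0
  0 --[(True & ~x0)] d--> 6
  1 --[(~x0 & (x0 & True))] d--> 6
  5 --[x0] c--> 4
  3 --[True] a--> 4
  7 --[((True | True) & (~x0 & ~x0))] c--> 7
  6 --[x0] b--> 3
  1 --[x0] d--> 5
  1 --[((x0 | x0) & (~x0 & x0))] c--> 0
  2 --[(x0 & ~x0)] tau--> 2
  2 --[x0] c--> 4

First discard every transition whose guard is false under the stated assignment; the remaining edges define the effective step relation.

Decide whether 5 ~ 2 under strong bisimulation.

Answer: BISIMILAR

Trace:
Refine partition for ~:
  π0 = {{0,1,2,3,4,5,6,7}}
  π1 = {{0},{1,2,5},{3},{4},{6},{7}}
6 equivalence class(es) (converged in 2)
[5]={1,2,5}  [2]={1,2,5}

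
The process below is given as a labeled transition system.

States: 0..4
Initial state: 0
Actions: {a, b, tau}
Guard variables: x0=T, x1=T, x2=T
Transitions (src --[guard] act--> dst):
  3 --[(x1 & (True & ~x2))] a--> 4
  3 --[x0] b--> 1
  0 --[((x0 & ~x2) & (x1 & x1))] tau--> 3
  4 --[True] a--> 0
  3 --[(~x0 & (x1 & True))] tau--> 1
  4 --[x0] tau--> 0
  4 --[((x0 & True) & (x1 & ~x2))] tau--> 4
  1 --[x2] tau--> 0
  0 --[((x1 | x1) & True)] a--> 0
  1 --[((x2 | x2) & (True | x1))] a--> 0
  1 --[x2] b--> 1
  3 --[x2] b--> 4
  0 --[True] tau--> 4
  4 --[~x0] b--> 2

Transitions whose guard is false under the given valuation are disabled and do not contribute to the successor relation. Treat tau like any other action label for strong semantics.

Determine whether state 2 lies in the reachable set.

Answer: UNREACHABLE

Analysis:
After dropping false guards: 9 live edges.
Layer 0: {0}
Layer 1: {4}  total {0,4}
Reach set: {0,4}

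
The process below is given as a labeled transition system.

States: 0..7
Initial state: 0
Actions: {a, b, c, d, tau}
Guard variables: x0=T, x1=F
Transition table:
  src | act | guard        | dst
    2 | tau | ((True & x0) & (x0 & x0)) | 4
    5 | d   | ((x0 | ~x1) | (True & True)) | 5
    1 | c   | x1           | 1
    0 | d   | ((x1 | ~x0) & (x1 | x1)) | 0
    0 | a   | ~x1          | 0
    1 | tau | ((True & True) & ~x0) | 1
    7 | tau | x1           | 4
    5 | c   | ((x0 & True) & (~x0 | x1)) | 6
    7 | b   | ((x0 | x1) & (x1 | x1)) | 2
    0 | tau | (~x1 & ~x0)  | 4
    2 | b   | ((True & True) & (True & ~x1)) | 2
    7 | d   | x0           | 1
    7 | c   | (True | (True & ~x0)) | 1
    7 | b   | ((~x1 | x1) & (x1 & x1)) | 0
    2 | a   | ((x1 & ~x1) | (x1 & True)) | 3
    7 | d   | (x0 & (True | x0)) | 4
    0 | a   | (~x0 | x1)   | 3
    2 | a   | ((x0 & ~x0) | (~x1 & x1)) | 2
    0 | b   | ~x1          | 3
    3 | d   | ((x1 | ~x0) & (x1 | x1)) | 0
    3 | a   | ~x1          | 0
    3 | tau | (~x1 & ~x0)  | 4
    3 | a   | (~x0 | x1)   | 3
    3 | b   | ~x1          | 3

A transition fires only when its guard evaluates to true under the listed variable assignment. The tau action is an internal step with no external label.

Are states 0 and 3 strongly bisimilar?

Answer: BISIMILAR

Working:
Refine partition for ~:
  π0 = {{0,1,2,3,4,5,6,7}}
  π1 = {{0,3},{1,4,6},{2},{5},{7}}
stable after 2 split(s): 5 block(s)
class of 0: {0,3}; class of 3: {0,3}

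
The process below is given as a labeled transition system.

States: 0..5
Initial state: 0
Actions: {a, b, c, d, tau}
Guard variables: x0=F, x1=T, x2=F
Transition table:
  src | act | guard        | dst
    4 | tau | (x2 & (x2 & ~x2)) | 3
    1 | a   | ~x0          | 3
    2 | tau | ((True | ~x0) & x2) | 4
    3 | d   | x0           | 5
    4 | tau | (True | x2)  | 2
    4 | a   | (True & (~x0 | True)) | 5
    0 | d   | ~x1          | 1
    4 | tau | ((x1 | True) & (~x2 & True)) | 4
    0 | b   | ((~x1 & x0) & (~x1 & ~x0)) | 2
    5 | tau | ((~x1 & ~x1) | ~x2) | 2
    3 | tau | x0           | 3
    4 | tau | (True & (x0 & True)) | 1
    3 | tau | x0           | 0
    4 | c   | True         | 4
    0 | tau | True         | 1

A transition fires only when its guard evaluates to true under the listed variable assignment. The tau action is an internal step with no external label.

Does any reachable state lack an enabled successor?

Reach set: {0,1,3}
  0: tau→1  [1 exit(s)]
  1: a→3  [1 exit(s)]
  3: ∅  [no exit]
Path to 3: tau·a

Answer: DEADLOCK at state 3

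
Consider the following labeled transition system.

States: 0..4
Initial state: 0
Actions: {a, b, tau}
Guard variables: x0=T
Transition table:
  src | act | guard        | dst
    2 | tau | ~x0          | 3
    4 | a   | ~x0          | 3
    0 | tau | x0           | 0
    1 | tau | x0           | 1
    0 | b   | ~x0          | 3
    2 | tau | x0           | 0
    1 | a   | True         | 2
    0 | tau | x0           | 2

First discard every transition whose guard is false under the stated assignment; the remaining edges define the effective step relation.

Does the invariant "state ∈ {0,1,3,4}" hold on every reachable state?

Answer: INVARIANT VIOLATED at state 2

Analysis:
Allowed set {0,1,3,4}
Reach set: {0,2}
  0: ✓
  2: outside
witness against invariant: tau → 2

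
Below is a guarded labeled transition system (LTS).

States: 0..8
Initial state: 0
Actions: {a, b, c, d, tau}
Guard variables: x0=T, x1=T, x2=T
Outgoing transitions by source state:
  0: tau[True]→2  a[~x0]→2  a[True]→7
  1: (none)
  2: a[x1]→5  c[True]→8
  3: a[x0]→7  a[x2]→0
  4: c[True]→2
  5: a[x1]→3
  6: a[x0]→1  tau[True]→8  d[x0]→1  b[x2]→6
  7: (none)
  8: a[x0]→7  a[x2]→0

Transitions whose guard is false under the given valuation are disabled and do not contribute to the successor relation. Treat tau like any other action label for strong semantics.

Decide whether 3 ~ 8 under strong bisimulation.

Compute ~ classes (split until stable):
  P[0] = {{0,1,2,3,4,5,6,7,8}}
  P[1] = {{0},{1,7},{2},{3,5,8},{4},{6}}
  P[2] = {{0},{1,7},{2},{3,8},{4},{5},{6}}
Fixed point at round 3; 7 class(es).
3∈{3,8}, 8∈{3,8}

Answer: BISIMILAR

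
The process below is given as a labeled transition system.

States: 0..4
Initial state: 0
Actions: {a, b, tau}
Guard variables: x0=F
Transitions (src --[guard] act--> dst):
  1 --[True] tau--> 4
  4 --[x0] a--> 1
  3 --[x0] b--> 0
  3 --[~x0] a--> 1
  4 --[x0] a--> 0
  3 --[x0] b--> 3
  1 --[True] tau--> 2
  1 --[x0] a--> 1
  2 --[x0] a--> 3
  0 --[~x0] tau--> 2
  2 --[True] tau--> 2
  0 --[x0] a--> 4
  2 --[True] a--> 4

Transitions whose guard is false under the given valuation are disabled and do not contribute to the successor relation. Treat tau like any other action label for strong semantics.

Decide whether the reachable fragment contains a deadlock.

Reachable = {0,2,4}
  0: tau→2  [deg 1]
  2: a→4  tau→2  [deg 2]
  4: ∅  [deadlock]
witness 4: tau·a

Answer: DEADLOCK at state 4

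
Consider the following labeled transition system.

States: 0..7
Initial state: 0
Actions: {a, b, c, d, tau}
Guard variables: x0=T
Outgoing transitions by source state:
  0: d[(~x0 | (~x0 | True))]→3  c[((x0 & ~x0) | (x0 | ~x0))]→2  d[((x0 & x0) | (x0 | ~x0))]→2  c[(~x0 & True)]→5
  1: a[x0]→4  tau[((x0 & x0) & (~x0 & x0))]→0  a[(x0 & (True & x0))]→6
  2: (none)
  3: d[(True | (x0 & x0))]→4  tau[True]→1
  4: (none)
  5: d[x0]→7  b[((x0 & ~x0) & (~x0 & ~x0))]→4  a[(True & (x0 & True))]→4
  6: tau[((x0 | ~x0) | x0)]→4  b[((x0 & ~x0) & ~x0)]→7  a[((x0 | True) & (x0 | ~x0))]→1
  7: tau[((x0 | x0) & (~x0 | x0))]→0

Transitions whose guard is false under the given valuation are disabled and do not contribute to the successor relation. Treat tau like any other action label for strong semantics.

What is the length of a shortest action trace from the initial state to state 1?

Layered search for 1:
  Layer 0: {0}
  Layer 1: {2,3}
  Layer 2: {1,4}
1 enters at depth 2; path d·tau

Answer: 2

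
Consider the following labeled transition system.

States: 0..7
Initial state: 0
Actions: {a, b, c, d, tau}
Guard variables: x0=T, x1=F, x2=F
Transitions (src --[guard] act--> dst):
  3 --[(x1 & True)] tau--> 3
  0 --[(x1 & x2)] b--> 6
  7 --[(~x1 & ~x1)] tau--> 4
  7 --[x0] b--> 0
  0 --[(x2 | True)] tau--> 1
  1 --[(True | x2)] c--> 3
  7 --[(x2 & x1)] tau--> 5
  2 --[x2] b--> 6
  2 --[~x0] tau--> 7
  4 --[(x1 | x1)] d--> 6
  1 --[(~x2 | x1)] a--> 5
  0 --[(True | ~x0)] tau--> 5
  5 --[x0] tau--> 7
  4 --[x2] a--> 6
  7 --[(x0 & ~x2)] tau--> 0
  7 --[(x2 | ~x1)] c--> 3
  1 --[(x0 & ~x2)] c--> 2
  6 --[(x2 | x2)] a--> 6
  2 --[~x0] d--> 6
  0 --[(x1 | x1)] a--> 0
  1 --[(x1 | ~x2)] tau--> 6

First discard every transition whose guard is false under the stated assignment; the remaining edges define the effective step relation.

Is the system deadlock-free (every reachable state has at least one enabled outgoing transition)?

Answer: DEADLOCK at state 2

Working:
Reach set: {0,1,2,3,4,5,6,7}
  0: tau→1  tau→5  [2 exit(s)]
  1: a→5  c→2  c→3  tau→6  [4 exit(s)]
  2: ∅  [no exit]
  3: ∅  [no exit]
  4: ∅  [no exit]
  5: tau→7  [1 exit(s)]
  6: ∅  [no exit]
  7: b→0  c→3  tau→0  tau→4  [4 exit(s)]
witness 2: tau·c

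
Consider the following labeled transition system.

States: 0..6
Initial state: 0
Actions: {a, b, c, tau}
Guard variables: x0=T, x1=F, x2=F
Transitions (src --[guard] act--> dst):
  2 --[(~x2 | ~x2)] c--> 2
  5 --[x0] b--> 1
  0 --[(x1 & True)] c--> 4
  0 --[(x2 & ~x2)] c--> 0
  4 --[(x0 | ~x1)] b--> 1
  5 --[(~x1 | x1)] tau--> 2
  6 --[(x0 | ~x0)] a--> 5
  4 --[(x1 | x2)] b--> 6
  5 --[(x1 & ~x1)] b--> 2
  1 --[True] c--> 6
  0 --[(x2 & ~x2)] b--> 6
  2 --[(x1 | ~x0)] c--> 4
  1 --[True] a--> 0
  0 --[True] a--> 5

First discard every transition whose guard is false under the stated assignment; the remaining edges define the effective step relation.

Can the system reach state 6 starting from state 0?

Answer: REACHABLE

Working:
Guard filter leaves 8 enabled edge(s).
L0 = {0}
L1 = {5}  total {0,5}
L2 = {1,2}  total {0,1,2,5}
L3 = {6}  total {0,1,2,5,6}
Reach set: {0,1,2,5,6}
trace reaching 6: a·b·c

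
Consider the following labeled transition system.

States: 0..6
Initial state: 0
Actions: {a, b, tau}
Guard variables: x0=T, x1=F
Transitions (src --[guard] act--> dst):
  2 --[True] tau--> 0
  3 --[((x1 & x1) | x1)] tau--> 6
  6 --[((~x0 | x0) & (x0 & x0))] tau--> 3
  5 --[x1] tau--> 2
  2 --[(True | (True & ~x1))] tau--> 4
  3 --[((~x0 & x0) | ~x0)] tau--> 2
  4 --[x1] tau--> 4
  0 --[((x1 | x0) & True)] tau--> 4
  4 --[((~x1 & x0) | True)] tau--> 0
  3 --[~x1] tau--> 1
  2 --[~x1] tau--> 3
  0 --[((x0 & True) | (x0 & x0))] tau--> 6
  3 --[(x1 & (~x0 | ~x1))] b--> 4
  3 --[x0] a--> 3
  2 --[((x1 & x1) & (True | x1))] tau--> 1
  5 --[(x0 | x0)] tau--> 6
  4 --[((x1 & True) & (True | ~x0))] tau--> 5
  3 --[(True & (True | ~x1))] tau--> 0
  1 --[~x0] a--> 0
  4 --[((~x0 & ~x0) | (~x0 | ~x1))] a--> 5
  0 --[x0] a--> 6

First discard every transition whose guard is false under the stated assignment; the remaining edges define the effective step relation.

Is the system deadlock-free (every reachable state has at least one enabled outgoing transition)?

Answer: DEADLOCK at state 1

Analysis:
Reach set: {0,1,3,4,5,6}
  0: a→6  tau→4  tau→6  [3 exit(s)]
  1: ∅  [deadlock]
  3: a→3  tau→0  tau→1  [3 exit(s)]
  4: a→5  tau→0  [2 exit(s)]
  5: tau→6  [1 exit(s)]
  6: tau→3  [1 exit(s)]
trace reaching 1: tau·tau·tau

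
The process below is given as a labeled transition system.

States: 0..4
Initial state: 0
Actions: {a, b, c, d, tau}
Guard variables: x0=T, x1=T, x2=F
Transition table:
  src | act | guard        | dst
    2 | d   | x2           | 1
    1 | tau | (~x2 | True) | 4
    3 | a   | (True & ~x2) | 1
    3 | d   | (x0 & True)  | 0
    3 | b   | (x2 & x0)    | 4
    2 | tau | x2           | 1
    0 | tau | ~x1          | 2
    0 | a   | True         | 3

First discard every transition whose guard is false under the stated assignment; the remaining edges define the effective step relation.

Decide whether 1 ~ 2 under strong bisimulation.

Bisimulation quotient by refinement:
  P[0] = {{0,1,2,3,4}}
  P[1] = {{0},{1},{2,4},{3}}
stable after 2 split(s): 4 block(s)
class of 1: {1}; class of 2: {2,4}

Answer: NOT BISIMILAR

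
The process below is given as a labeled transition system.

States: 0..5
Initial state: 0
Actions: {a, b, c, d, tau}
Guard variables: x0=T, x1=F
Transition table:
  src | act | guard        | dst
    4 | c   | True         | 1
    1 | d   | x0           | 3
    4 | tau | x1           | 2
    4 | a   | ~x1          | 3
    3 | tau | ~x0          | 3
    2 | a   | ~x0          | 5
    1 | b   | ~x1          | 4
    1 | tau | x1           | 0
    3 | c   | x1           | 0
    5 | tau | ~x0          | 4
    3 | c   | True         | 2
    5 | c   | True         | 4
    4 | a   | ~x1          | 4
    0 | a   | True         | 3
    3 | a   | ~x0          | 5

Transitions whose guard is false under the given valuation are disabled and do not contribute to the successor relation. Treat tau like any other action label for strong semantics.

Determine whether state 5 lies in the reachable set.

After dropping false guards: 8 live edges.
Layer 0: {0}
Layer 1: {3}  total {0,3}
Layer 2: {2}  total {0,2,3}
Reachable = {0,2,3}

Answer: UNREACHABLE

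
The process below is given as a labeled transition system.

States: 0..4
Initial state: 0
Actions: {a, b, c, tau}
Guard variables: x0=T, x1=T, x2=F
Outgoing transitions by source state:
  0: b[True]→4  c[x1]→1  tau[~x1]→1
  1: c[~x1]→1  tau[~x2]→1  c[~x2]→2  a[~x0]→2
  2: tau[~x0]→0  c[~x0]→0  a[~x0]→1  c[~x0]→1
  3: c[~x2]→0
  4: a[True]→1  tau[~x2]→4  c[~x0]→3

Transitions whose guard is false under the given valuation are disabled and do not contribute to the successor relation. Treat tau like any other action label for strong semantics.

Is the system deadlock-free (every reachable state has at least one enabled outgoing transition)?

Reachable = {0,1,2,4}
  0: b→4  c→1  [2 exit(s)]
  1: c→2  tau→1  [2 exit(s)]
  2: ∅  [deadlock]
  4: a→1  tau→4  [2 exit(s)]
witness 2: c·c

Answer: DEADLOCK at state 2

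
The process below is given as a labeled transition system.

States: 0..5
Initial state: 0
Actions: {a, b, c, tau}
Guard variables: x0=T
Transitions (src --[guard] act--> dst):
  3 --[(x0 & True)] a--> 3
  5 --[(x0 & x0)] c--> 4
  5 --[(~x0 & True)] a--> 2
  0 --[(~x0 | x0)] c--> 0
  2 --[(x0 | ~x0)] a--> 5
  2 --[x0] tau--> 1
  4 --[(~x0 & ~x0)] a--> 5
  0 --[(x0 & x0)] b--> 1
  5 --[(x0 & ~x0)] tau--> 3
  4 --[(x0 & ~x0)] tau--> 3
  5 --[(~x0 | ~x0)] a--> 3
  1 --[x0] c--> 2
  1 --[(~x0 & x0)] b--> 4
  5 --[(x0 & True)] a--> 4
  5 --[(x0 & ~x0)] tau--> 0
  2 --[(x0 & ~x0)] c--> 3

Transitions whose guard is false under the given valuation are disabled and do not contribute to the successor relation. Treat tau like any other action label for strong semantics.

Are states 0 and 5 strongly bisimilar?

Bisimulation quotient by refinement:
  round 0: {{0,1,2,3,4,5}}
  round 1: {{0},{1},{2},{3},{4},{5}}
Fixed point at round 2; 6 class(es).
[0]={0}  [5]={5}

Answer: NOT BISIMILAR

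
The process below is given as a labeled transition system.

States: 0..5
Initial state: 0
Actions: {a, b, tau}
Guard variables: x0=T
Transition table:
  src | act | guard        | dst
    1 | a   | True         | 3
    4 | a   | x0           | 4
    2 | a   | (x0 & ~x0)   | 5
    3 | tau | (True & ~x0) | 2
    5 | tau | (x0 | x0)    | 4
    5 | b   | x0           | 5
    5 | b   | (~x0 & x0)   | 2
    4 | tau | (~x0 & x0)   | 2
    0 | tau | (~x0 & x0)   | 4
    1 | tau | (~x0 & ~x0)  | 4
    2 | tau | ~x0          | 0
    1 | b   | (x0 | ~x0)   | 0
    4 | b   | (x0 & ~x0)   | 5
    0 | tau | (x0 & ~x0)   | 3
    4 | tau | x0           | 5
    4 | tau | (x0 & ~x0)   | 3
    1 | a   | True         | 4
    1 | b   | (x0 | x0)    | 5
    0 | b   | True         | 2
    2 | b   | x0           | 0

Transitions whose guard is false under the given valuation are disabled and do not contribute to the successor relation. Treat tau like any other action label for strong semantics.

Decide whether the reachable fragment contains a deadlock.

Answer: DEADLOCK-FREE

Trace:
Reach set: {0,2}
  0: b→2  [1 out]
  2: b→0  [1 out]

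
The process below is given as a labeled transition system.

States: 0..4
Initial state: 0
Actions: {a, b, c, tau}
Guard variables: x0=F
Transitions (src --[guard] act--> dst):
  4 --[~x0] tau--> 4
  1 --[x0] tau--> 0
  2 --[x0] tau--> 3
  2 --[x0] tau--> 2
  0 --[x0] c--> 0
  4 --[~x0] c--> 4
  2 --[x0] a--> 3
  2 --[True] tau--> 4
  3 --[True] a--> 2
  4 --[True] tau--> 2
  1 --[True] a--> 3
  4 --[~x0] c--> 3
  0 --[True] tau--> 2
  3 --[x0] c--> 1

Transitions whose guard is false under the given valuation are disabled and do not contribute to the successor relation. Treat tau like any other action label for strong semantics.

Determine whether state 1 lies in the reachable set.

After dropping false guards: 8 live edges.
depth 0: {0}
depth 1: {2}  total {0,2}
depth 2: {4}  total {0,2,4}
depth 3: {3}  total {0,2,3,4}
R = {0,2,3,4}

Answer: UNREACHABLE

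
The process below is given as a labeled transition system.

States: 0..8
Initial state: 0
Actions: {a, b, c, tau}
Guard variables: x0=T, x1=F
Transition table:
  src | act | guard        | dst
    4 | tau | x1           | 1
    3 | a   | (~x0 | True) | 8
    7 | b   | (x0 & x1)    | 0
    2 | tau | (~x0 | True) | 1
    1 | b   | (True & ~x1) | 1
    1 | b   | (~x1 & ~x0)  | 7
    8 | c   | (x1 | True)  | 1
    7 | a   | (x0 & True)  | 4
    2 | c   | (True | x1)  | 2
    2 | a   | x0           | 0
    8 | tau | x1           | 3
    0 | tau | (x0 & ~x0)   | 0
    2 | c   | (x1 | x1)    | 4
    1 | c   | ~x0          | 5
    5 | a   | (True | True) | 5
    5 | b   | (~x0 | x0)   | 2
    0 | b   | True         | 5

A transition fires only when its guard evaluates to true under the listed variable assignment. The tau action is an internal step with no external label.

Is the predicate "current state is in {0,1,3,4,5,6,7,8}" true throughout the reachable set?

Allowed set {0,1,3,4,5,6,7,8}
Reachable = {0,1,2,5}
  0: safe
  1: safe
  2: VIOLATES
  5: safe
reach 2 via b·b — violates

Answer: INVARIANT VIOLATED at state 2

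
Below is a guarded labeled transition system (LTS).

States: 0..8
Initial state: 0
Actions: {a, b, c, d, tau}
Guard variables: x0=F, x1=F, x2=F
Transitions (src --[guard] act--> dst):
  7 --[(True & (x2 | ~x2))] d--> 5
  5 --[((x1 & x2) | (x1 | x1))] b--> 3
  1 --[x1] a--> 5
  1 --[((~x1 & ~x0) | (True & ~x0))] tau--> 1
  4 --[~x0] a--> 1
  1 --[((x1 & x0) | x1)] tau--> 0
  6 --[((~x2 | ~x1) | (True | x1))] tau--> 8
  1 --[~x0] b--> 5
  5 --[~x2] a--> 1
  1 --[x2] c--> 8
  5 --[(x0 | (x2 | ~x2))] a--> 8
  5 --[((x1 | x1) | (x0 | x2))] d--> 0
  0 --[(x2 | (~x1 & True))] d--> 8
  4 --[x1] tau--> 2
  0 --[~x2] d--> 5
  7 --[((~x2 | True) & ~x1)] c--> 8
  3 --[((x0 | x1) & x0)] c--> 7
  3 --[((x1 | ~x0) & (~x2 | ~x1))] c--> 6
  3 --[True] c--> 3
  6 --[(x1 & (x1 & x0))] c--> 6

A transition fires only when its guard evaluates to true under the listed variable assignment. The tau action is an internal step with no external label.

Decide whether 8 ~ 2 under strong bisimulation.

Answer: BISIMILAR

Trace:
Bisimulation quotient by refinement:
  round 0: {{0,1,2,3,4,5,6,7,8}}
  round 1: {{0},{1},{2,8},{3},{4,5},{6},{7}}
  round 2: {{0},{1},{2,8},{3},{4},{5},{6},{7}}
Fixed point at round 3; 8 class(es).
[8]={2,8}  [2]={2,8}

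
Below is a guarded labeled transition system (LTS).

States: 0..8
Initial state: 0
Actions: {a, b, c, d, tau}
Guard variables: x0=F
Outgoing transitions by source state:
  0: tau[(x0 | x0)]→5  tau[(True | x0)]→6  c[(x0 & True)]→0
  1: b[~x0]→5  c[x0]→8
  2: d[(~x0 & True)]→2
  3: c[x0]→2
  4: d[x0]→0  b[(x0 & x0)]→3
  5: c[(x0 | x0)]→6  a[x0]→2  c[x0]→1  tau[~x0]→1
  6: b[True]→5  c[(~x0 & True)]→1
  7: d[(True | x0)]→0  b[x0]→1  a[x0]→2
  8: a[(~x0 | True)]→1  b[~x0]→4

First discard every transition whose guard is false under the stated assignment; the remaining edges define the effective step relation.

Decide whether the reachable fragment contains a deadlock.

Answer: DEADLOCK-FREE

Trace:
Reach set: {0,1,5,6}
  0: tau→6  [1 exit(s)]
  1: b→5  [1 exit(s)]
  5: tau→1  [1 exit(s)]
  6: b→5  c→1  [2 exit(s)]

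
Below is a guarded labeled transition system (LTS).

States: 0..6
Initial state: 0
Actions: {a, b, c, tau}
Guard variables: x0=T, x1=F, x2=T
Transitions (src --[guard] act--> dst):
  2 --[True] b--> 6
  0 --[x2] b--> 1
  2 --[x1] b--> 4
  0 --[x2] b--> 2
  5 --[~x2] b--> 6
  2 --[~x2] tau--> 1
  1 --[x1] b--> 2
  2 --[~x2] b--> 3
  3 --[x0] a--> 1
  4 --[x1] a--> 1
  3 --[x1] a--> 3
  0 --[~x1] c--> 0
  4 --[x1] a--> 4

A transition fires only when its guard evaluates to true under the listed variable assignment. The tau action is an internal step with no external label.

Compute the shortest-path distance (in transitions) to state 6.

BFS to 6:
  depth 0: {0}
  depth 1: {1,2}
  depth 2: {6}
depth(6)=2, e.g. b·b

Answer: 2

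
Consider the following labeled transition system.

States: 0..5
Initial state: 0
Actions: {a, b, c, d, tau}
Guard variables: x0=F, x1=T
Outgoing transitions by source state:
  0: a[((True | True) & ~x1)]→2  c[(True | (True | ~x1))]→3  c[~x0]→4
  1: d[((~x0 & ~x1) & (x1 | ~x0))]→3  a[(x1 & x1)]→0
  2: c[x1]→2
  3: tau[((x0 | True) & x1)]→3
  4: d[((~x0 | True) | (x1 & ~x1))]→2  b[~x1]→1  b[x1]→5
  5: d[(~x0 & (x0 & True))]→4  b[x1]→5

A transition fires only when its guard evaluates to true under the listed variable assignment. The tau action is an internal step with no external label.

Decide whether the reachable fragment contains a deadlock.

R = {0,2,3,4,5}
  0: c→3  c→4  [2 exit(s)]
  2: c→2  [1 exit(s)]
  3: tau→3  [1 exit(s)]
  4: b→5  d→2  [2 exit(s)]
  5: b→5  [1 exit(s)]

Answer: DEADLOCK-FREE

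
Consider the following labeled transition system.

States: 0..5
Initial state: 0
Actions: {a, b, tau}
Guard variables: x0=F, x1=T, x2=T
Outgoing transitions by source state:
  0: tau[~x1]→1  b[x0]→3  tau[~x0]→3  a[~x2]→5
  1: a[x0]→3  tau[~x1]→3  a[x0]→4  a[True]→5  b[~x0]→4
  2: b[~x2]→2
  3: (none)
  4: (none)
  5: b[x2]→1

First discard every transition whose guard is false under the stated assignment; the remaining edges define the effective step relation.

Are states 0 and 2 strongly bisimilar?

Answer: NOT BISIMILAR

Working:
Compute ~ classes (split until stable):
  round 0: {{0,1,2,3,4,5}}
  round 1: {{0},{1},{2,3,4},{5}}
4 equivalence class(es) (converged in 2)
class of 0: {0}; class of 2: {2,3,4}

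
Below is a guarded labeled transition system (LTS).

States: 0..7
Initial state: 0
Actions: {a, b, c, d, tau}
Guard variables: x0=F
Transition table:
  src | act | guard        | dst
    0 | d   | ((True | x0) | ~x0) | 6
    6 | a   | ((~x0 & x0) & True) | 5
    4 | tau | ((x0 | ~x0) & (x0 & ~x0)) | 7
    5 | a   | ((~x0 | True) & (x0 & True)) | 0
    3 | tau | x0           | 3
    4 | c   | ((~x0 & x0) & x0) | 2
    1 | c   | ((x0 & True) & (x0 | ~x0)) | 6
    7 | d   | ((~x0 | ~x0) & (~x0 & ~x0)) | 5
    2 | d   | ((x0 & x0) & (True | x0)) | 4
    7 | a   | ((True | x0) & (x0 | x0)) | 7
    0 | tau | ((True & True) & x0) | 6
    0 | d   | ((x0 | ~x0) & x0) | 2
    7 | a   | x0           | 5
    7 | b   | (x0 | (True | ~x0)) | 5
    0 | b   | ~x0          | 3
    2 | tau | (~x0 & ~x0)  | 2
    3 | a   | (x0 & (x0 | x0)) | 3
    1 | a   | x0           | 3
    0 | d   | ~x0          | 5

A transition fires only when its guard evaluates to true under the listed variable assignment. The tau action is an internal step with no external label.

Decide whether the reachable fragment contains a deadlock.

Reachable = {0,3,5,6}
  0: b→3  d→5  d→6  [3 exit(s)]
  3: ∅  [STUCK]
  5: ∅  [STUCK]
  6: ∅  [STUCK]
witness 3: b

Answer: DEADLOCK at state 3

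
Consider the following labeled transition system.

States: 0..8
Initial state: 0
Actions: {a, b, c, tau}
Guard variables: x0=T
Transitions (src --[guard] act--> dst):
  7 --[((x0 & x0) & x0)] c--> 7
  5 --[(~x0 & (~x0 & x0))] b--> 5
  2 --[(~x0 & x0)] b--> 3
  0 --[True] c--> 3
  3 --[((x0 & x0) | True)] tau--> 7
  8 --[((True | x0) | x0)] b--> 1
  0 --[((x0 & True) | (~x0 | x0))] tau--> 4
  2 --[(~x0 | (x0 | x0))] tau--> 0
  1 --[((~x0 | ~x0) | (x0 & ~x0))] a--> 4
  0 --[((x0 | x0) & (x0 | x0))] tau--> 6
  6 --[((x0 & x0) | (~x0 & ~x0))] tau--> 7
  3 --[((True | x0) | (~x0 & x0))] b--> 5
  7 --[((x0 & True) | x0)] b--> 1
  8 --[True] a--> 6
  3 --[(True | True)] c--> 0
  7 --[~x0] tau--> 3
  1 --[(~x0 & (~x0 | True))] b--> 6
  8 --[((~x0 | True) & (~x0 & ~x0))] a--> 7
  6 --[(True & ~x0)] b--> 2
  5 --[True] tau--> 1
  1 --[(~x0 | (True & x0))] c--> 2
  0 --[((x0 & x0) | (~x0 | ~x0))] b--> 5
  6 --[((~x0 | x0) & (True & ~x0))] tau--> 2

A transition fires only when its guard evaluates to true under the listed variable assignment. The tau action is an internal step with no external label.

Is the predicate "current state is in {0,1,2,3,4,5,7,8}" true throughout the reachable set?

Answer: INVARIANT VIOLATED at state 6

Working:
Allowed set {0,1,2,3,4,5,7,8}
R = {0,1,2,3,4,5,6,7}
  0: safe
  1: safe
  2: safe
  3: safe
  4: safe
  5: safe
  6: VIOLATES
  7: safe
counterexample path to 6: tau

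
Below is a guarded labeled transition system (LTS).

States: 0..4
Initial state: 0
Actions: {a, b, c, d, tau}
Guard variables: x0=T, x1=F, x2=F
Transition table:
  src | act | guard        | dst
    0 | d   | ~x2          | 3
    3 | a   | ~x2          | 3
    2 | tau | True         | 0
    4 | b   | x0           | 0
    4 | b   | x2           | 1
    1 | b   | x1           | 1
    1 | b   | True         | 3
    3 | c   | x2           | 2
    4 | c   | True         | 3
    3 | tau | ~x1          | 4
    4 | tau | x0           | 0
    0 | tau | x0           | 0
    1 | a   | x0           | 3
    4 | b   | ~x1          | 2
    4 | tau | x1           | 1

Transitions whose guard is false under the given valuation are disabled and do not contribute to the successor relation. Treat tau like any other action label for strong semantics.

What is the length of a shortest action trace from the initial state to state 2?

BFS to 2:
  L0 = {0}
  L1 = {3}
  L2 = {4}
  L3 = {2}
2 enters at depth 3; path d·tau·b

Answer: 3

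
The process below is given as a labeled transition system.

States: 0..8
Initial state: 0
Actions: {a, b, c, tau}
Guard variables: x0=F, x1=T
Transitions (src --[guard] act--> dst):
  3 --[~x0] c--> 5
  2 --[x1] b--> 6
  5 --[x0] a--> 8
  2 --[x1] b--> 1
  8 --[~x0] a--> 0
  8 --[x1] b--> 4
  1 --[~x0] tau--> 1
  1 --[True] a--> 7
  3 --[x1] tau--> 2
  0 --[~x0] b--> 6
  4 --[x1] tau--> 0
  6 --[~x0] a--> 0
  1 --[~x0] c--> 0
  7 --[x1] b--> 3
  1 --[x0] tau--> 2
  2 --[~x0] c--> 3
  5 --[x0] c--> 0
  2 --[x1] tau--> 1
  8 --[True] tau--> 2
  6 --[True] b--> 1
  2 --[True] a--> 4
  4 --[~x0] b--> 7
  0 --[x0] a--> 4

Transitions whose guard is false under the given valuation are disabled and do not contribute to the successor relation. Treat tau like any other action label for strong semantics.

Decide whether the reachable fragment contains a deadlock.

Reach set: {0,1,2,3,4,5,6,7}
  0: b→6  [1 exit(s)]
  1: a→7  c→0  tau→1  [3 exit(s)]
  2: a→4  b→1  b→6  c→3  tau→1  [5 exit(s)]
  3: c→5  tau→2  [2 exit(s)]
  4: b→7  tau→0  [2 exit(s)]
  5: ∅  [deadlock]
  6: a→0  b→1  [2 exit(s)]
  7: b→3  [1 exit(s)]
witness 5: b·b·a·b·c

Answer: DEADLOCK at state 5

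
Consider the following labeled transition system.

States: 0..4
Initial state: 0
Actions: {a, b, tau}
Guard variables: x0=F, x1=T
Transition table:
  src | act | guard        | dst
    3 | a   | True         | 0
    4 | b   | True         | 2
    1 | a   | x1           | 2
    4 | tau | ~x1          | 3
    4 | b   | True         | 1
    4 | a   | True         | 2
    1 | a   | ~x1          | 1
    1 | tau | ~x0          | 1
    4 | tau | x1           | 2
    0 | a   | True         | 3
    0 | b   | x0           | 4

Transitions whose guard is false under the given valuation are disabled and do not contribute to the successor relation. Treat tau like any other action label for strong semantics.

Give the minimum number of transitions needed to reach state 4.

Answer: UNREACHABLE

Working:
Layered search for 4:
  Layer 0: {0}
  Layer 1: {3}
4 never appears.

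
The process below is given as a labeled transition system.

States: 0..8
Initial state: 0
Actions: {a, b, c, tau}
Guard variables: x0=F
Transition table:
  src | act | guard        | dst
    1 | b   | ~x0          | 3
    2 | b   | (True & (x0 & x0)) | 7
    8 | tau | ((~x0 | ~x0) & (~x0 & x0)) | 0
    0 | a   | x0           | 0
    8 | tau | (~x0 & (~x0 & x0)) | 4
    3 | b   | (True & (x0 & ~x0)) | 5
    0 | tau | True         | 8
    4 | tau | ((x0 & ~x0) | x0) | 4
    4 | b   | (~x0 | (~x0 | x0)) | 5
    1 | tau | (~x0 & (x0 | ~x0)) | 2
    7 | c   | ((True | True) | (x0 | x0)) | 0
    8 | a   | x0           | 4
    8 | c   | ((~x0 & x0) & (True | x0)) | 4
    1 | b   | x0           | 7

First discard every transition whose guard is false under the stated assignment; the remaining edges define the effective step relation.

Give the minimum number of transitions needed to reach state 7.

Answer: UNREACHABLE

Working:
Layered search for 7:
  depth 0: {0}
  depth 1: {8}
7 never appears.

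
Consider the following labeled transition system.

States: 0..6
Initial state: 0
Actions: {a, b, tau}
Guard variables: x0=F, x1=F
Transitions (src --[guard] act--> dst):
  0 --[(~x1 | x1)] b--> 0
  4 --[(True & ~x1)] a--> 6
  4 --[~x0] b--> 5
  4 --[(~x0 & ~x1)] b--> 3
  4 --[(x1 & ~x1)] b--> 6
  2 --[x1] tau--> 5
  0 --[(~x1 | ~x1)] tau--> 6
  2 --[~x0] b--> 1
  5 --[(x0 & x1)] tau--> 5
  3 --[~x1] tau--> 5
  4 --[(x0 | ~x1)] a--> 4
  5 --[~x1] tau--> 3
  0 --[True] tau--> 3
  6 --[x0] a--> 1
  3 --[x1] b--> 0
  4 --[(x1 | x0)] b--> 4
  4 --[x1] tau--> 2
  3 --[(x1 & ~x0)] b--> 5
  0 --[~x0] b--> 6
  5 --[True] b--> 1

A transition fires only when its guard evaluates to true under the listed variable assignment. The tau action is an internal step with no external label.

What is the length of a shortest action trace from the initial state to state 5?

BFS to 5:
  depth 0: {0}
  depth 1: {3,6}
  depth 2: {5}
first hit 5 at d=2 via tau·tau

Answer: 2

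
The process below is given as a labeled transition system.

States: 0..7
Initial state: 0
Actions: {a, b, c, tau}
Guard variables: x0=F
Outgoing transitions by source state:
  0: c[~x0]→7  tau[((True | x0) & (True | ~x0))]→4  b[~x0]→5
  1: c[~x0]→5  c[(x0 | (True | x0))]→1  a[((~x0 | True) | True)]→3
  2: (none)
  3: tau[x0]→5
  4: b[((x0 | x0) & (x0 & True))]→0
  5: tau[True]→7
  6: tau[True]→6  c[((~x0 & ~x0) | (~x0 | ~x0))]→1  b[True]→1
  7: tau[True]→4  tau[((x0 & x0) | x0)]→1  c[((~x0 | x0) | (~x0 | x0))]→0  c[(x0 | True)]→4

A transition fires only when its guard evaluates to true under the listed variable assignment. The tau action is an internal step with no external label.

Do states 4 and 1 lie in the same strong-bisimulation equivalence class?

Compute ~ classes (split until stable):
  P[0] = {{0,1,2,3,4,5,6,7}}
  P[1] = {{0,6},{1},{2,3,4},{5},{7}}
  P[2] = {{0},{1},{2,3,4},{5},{6},{7}}
stable after 3 split(s): 6 block(s)
[4]={2,3,4}  [1]={1}

Answer: NOT BISIMILAR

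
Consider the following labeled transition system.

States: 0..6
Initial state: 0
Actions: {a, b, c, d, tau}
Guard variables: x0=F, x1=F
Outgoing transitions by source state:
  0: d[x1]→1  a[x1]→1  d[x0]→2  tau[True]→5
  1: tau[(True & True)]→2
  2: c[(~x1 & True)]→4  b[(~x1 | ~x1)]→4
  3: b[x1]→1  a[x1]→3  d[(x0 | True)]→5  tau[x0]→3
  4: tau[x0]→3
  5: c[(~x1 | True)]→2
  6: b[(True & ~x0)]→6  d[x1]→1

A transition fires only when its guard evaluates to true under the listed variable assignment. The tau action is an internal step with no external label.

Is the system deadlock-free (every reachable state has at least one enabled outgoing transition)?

Reachable = {0,2,4,5}
  0: tau→5  [1 exit(s)]
  2: b→4  c→4  [2 exit(s)]
  4: ∅  [STUCK]
  5: c→2  [1 exit(s)]
Path to 4: tau·c·c

Answer: DEADLOCK at state 4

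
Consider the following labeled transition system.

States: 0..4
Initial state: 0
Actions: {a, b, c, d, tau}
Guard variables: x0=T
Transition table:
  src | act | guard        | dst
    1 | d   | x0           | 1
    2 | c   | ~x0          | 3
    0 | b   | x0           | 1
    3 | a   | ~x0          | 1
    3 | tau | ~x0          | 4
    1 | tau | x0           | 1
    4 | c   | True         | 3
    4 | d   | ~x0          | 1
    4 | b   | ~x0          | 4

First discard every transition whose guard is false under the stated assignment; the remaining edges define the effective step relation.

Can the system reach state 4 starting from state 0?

Answer: UNREACHABLE

Trace:
After dropping false guards: 4 live edges.
Layer 0: {0}
Layer 1: {1}  cumulative {0,1}
Reach set: {0,1}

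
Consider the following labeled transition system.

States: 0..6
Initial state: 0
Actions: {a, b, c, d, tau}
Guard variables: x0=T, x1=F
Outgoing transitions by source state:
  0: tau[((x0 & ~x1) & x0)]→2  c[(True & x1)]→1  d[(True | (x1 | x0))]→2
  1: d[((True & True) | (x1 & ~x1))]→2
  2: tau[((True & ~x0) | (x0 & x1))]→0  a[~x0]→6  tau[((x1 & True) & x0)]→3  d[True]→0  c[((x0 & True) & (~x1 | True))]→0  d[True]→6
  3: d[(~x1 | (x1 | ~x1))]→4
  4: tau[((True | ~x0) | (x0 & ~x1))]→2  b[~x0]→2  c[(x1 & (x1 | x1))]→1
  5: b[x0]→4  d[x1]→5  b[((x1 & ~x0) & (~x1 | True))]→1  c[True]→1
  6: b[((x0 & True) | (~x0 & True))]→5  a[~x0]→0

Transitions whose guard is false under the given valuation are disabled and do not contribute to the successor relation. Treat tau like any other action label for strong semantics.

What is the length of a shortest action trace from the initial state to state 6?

Layered search for 6:
  depth 0: {0}
  depth 1: {2}
  depth 2: {6}
depth(6)=2, e.g. d·d

Answer: 2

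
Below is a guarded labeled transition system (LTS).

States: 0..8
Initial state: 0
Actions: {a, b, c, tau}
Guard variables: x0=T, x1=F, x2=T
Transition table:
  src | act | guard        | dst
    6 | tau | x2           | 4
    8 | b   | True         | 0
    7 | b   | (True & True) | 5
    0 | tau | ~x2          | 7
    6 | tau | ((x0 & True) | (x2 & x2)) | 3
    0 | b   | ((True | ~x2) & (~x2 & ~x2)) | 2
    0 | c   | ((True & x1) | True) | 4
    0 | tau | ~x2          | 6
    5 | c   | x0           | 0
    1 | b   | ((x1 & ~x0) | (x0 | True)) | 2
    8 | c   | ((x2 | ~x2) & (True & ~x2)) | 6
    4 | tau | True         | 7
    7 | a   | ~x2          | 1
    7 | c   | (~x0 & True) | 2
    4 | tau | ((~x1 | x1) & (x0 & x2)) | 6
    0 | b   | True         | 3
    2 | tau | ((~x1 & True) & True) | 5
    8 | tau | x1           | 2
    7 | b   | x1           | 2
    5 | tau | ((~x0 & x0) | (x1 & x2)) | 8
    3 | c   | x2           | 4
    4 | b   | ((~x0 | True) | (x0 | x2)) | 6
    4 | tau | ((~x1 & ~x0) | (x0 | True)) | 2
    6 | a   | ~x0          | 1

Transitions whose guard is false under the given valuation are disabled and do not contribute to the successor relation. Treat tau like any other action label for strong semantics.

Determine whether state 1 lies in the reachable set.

Guard filter leaves 14 enabled edge(s).
L0 = {0}
L1 = {3,4}  cumulative {0,3,4}
L2 = {2,6,7}  cumulative {0,2,3,4,6,7}
L3 = {5}  cumulative {0,2,3,4,5,6,7}
Reachable = {0,2,3,4,5,6,7}

Answer: UNREACHABLE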